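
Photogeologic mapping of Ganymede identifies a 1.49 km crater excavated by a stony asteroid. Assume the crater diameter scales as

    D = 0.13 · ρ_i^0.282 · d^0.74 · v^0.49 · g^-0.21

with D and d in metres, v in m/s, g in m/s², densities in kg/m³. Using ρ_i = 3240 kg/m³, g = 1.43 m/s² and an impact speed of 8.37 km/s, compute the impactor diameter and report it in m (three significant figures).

Rearranging for d: d = [D / (0.13 · 3240^0.282 · 8370^0.49 · 1.43^-0.21)]^(1/0.74).
D = 1490 m.
3240^0.282 = 9.772
8370^0.49 = 83.59
1.43^-0.21 = 0.9276
Denominator = 0.13 × 9.772 × 83.59 × 0.9276 = 98.50
D / 98.50 = 1490 / 98.50 = 15.13
d = 15.13^(1/0.74) = 15.13^1.3514 = 39.30 m

d ≈ 39.3 m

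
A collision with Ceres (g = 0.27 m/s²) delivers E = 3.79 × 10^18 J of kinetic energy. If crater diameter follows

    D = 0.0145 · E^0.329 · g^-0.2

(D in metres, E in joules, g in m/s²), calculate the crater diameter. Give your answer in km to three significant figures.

E^0.329 = (3.79 × 10^18)^0.329 = 1.295 × 10^6
g^-0.2 = 0.27^-0.2 = 1.299
D = 0.0145 × 1.295 × 10^6 × 1.299 = 24392 m
   = 24.39 km

D ≈ 24.4 km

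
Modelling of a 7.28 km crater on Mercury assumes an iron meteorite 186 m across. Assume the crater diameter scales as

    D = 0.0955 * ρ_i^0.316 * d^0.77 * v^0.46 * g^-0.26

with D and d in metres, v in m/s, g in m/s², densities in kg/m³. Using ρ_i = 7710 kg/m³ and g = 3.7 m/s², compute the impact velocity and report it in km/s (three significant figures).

Rearranging for v: v = [D / (0.0955 · 7710^0.316 · 186^0.77 · 3.7^-0.26)]^(1/0.46).
D = 7280 m.
7710^0.316 = 16.92
186^0.77 = 55.91
3.7^-0.26 = 0.7117
Denominator = 0.0955 × 16.92 × 55.91 × 0.7117 = 64.30
D / 64.30 = 7280 / 64.30 = 113.2
v = 113.2^(1/0.46) = 113.2^2.1739 = 29165 m/s

v ≈ 29.2 km/s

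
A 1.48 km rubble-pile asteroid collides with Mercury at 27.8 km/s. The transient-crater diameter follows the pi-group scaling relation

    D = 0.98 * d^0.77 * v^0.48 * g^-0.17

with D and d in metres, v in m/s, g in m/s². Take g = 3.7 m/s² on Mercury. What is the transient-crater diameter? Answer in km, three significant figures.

D ≈ 29.4 km

In SI units: d = 1480 m, v = 27800 m/s.
d^0.77 = 1480^0.77 = 276.1
v^0.48 = 27800^0.48 = 135.9
g^-0.17 = 3.7^-0.17 = 0.8006
D = 0.98 × 276.1 × 135.9 × 0.8006 = 29439 m
   = 29.44 km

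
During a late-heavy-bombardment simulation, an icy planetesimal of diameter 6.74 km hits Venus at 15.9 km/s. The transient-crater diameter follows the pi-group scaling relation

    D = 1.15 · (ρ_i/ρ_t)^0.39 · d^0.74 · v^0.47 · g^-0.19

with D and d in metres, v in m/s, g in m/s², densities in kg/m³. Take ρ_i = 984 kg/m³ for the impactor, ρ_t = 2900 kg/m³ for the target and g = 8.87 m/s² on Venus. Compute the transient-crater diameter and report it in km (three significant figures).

D ≈ 32.0 km

In SI units: d = 6740 m, v = 15900 m/s.
(ρ_i/ρ_t)^0.39 = (984/2900)^0.39 = 0.6560
d^0.74 = 6740^0.74 = 681.1
v^0.47 = 15900^0.47 = 94.33
g^-0.19 = 8.87^-0.19 = 0.6605
D = 1.15 × 0.6560 × 681.1 × 94.33 × 0.6605 = 32014 m
   = 32.01 km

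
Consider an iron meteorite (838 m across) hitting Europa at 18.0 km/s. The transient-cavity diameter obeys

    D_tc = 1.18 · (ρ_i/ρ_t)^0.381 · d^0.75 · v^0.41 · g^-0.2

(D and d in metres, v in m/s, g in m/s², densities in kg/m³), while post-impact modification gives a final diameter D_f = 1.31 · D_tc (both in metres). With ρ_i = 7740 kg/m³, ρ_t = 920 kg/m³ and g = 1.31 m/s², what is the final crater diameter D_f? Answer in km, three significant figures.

v = 18000 m/s.
(ρ_i/ρ_t)^0.381 = (7740/920)^0.381 = 2.251
d^0.75 = 838^0.75 = 155.8
v^0.41 = 18000^0.41 = 55.55
g^-0.2 = 1.31^-0.2 = 0.9474
D_tc = 1.18 × 2.251 × 155.8 × 55.55 × 0.9474 = 21780 m
D_f = 1.31 × 21780 = 28532 m
     = 28.53 km

D_f ≈ 28.5 km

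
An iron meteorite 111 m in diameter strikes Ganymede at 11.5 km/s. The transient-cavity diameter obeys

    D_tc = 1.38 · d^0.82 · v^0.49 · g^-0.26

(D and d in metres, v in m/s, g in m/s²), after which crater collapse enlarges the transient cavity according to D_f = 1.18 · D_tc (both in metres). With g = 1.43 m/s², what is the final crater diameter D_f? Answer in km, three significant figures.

v = 11500 m/s.
d^0.82 = 111^0.82 = 47.55
v^0.49 = 11500^0.49 = 97.67
g^-0.26 = 1.43^-0.26 = 0.9112
D_tc = 1.38 × 47.55 × 97.67 × 0.9112 = 5840 m
D_f = 1.18 × 5840 = 6891 m
     = 6.891 km

D_f ≈ 6.89 km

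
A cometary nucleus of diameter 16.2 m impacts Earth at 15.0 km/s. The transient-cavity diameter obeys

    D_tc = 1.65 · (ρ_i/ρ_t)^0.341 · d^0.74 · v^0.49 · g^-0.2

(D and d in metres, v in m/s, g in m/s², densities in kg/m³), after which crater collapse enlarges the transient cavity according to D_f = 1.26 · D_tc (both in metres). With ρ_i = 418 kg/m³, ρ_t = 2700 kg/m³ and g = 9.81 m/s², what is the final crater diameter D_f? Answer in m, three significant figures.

v = 15000 m/s.
(ρ_i/ρ_t)^0.341 = (418/2700)^0.341 = 0.5293
d^0.74 = 16.2^0.74 = 7.853
v^0.49 = 15000^0.49 = 111.2
g^-0.2 = 9.81^-0.2 = 0.6334
D_tc = 1.65 × 0.5293 × 7.853 × 111.2 × 0.6334 = 483.1 m
D_f = 1.26 × 483.1 = 608.7 m

D_f ≈ 609 m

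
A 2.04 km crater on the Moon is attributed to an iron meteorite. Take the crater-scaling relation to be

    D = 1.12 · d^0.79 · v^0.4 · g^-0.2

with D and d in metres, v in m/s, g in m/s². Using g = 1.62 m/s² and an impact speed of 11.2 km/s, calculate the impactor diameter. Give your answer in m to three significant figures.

Rearranging for d: d = [D / (1.12 · 11200^0.4 · 1.62^-0.2)]^(1/0.79).
D = 2040 m.
11200^0.4 = 41.66
1.62^-0.2 = 0.9080
Denominator = 1.12 × 41.66 × 0.9080 = 42.37
D / 42.37 = 2040 / 42.37 = 48.15
d = 48.15^(1/0.79) = 48.15^1.2658 = 134.8 m

d ≈ 135 m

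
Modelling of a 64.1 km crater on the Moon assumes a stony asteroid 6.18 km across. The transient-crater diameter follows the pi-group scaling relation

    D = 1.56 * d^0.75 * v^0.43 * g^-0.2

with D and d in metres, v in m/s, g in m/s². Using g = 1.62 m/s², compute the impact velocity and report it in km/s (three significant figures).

v ≈ 16.4 km/s

Rearranging for v: v = [D / (1.56 · 6180^0.75 · 1.62^-0.2)]^(1/0.43).
D = 64100 m.
6180^0.75 = 697.0
1.62^-0.2 = 0.9080
Denominator = 1.56 × 697.0 × 0.9080 = 987.3
D / 987.3 = 64100 / 987.3 = 64.92
v = 64.92^(1/0.43) = 64.92^2.3256 = 16401 m/s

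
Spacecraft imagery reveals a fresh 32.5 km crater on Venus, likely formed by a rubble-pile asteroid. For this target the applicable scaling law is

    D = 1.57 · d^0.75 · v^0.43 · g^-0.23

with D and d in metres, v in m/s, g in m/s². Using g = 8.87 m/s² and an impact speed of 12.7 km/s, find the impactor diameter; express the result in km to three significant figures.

Rearranging for d: d = [D / (1.57 · 12700^0.43 · 8.87^-0.23)]^(1/0.75).
D = 32500 m.
12700^0.43 = 58.16
8.87^-0.23 = 0.6053
Denominator = 1.57 × 58.16 × 0.6053 = 55.27
D / 55.27 = 32500 / 55.27 = 588.0
d = 588.0^(1/0.75) = 588.0^1.3333 = 4925 m

d ≈ 4.93 km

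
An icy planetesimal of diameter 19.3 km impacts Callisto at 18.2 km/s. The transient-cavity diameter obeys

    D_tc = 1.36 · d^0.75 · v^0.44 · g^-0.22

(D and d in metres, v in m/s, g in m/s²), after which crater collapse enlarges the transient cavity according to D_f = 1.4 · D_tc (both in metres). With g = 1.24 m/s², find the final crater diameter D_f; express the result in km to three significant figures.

In SI: d = 19300 m, v = 18200 m/s.
d^0.75 = 19300^0.75 = 1637
v^0.44 = 18200^0.44 = 74.89
g^-0.22 = 1.24^-0.22 = 0.9538
D_tc = 1.36 × 1637 × 74.89 × 0.9538 = 1.590 × 10^5 m
D_f = 1.4 × 1.590 × 10^5 = 2.226 × 10^5 m
     = 222.6 km

D_f ≈ 223 km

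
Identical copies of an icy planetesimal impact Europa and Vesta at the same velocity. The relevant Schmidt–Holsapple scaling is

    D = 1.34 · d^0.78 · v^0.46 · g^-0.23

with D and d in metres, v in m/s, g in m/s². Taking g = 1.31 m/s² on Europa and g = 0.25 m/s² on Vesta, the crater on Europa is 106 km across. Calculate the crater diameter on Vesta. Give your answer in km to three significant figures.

D ≈ 155 km

All impactor-dependent factors cancel in the ratio, leaving D_Vesta/D_Europa = (g_Vesta/g_Europa)^-0.23.
(0.25/1.31)^-0.23 = 0.1908^-0.23 = 1.464
D_Vesta = 1.464 × 106 km = 155 km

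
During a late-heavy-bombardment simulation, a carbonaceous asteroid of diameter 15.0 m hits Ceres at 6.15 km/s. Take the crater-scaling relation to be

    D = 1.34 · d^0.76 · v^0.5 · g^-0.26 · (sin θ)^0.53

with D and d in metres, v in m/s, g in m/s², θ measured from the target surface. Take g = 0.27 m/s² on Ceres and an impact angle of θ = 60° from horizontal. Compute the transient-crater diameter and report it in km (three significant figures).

D ≈ 1.07 km

In SI units: v = 6150 m/s.
d^0.76 = 15^0.76 = 7.831
v^0.5 = 6150^0.5 = 78.42
g^-0.26 = 0.27^-0.26 = 1.406
(sin 60°)^0.53 = 0.8660^0.53 = 0.9266
D = 1.34 × 7.831 × 78.42 × 1.406 × 0.9266 = 1072 m
   = 1.072 km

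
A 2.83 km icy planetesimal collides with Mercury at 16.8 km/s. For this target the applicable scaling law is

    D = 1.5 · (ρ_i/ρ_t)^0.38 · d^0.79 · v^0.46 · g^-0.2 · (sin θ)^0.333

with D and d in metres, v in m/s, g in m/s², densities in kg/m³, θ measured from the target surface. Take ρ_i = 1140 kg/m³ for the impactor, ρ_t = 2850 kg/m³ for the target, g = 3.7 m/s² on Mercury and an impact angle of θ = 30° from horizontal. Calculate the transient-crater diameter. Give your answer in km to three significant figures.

D ≈ 30.3 km

In SI units: d = 2830 m, v = 16800 m/s.
(ρ_i/ρ_t)^0.38 = (1140/2850)^0.38 = 0.7060
d^0.79 = 2830^0.79 = 533.2
v^0.46 = 16800^0.46 = 87.83
g^-0.2 = 3.7^-0.2 = 0.7698
(sin 30°)^0.333 = 0.5000^0.333 = 0.7939
D = 1.5 × 0.7060 × 533.2 × 87.83 × 0.7698 × 0.7939 = 30309 m
   = 30.31 km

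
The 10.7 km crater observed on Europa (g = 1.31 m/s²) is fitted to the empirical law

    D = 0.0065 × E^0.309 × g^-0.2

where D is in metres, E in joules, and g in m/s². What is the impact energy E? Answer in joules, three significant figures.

Rearranging: E = [D / (0.0065 · g^-0.2)]^(1/0.309).
D = 10700 m.
g^-0.2 = 1.31^-0.2 = 0.9474
D / (0.0065 × 0.9474) = 10700 / (6.158 × 10^-3) = 1.738 × 10^6
E = (1.738 × 10^6)^3.2362 = 1.563 × 10^20 J

E ≈ 1.56 × 10^20 J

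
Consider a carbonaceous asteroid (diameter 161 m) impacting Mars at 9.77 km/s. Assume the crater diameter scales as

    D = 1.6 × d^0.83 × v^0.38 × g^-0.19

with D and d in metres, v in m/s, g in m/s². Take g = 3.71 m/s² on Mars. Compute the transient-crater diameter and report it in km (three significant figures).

D ≈ 2.78 km

In SI units: v = 9770 m/s.
d^0.83 = 161^0.83 = 67.87
v^0.38 = 9770^0.38 = 32.82
g^-0.19 = 3.71^-0.19 = 0.7795
D = 1.6 × 67.87 × 32.82 × 0.7795 = 2778 m
   = 2.778 km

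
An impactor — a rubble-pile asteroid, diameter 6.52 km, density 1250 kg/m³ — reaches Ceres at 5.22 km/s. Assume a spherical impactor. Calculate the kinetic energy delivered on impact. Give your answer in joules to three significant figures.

d = 6520 m; v = 5220 m/s.
Mass m = (π/6) ρ d³ = (π/6) × 1250 × (6520)³ = 1.814 × 10^14 kg
E = ½ m v² = 0.5 × 1.814 × 10^14 × (5220)² = 2.471 × 10^21 J

E ≈ 2.47 × 10^21 J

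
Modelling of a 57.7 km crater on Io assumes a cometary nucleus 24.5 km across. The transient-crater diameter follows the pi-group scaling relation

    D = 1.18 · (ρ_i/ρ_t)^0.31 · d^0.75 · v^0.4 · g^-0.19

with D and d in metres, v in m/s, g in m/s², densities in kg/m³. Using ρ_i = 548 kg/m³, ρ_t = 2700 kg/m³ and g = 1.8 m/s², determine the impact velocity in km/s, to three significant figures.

Rearranging for v: v = [D / (1.18 · (548/2700)^0.31 · 24500^0.75 · 1.8^-0.19)]^(1/0.4).
D = 57700 m.
(548/2700)^0.31 = 0.6100
24500^0.75 = 1958
1.8^-0.19 = 0.8943
Denominator = 1.18 × 0.6100 × 1958 × 0.8943 = 1260
D / 1260 = 57700 / 1260 = 45.79
v = 45.79^(1/0.4) = 45.79^2.5 = 14188 m/s

v ≈ 14.2 km/s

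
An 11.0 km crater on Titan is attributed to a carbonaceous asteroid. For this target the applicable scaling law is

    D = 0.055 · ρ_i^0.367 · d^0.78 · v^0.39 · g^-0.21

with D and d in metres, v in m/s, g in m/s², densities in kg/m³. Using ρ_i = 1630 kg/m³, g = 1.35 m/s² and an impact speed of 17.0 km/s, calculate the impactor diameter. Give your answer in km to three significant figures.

d ≈ 1.60 km

Rearranging for d: d = [D / (0.055 · 1630^0.367 · 17000^0.39 · 1.35^-0.21)]^(1/0.78).
D = 11000 m.
1630^0.367 = 15.10
17000^0.39 = 44.66
1.35^-0.21 = 0.9389
Denominator = 0.055 × 15.10 × 44.66 × 0.9389 = 34.82
D / 34.82 = 11000 / 34.82 = 315.9
d = 315.9^(1/0.78) = 315.9^1.2821 = 1602 m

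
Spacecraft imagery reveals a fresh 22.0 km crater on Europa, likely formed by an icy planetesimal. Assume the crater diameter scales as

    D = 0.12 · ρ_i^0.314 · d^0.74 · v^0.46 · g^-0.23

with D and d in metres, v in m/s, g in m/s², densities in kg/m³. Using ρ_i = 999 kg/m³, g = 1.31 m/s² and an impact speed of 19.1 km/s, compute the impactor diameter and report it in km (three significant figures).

d ≈ 1.64 km

Rearranging for d: d = [D / (0.12 · 999^0.314 · 19100^0.46 · 1.31^-0.23)]^(1/0.74).
D = 22000 m.
999^0.314 = 8.747
19100^0.46 = 93.17
1.31^-0.23 = 0.9398
Denominator = 0.12 × 8.747 × 93.17 × 0.9398 = 91.91
D / 91.91 = 22000 / 91.91 = 239.4
d = 239.4^(1/0.74) = 239.4^1.3514 = 1641 m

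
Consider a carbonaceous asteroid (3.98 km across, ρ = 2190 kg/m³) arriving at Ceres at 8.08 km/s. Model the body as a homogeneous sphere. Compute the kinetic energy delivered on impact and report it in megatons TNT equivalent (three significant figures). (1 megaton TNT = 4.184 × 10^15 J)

d = 3980 m; v = 8080 m/s.
Mass m = (π/6) ρ d³ = (π/6) × 2190 × (3980)³ = 7.229 × 10^13 kg
E = ½ m v² = 0.5 × 7.229 × 10^13 × (8080)² = 2.360 × 10^21 J
   = 2.360 × 10^21 / 4.184×10^15 = 5.641 × 10^5 Mt

E ≈ 5.64 × 10^5 Mt TNT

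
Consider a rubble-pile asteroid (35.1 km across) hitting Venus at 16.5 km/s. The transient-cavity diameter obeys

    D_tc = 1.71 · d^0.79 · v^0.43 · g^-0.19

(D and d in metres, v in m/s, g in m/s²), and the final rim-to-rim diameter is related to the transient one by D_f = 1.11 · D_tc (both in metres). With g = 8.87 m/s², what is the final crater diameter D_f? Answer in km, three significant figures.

D_f ≈ 318 km

In SI: d = 35100 m, v = 16500 m/s.
d^0.79 = 35100^0.79 = 3898
v^0.43 = 16500^0.43 = 65.09
g^-0.19 = 8.87^-0.19 = 0.6605
D_tc = 1.71 × 3898 × 65.09 × 0.6605 = 2.866 × 10^5 m
D_f = 1.11 × 2.866 × 10^5 = 3.181 × 10^5 m
     = 318.1 km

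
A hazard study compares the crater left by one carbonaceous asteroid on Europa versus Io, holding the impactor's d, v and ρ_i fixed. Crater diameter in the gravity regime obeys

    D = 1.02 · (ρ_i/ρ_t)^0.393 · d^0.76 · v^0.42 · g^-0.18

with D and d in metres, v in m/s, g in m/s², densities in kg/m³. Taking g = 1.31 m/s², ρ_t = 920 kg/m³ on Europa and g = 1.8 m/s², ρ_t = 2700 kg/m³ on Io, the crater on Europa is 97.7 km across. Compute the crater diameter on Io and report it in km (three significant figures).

The impactor-only factors (d, v, ρ_i) cancel in the ratio, leaving D_Io/D_Europa = (g_Io/g_Europa)^-0.18 · (ρ_t,Europa/ρ_t,Io)^0.393.
(1.8/1.31)^-0.18 = 1.374^-0.18 = 0.9444
(920/2700)^0.393 = 0.3407^0.393 = 0.6550
Ratio = 0.9444 × 0.6550 = 0.6186
D_Io = 0.6186 × 97.7 km = 60.4 km

D ≈ 60.4 km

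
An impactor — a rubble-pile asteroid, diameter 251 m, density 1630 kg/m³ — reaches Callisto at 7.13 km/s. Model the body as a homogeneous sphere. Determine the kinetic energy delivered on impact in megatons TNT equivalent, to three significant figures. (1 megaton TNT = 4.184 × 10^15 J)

E ≈ 82.0 Mt TNT

v = 7130 m/s.
Mass m = (π/6) ρ d³ = (π/6) × 1630 × (251)³ = 1.350 × 10^10 kg
E = ½ m v² = 0.5 × 1.350 × 10^10 × (7130)² = 3.431 × 10^17 J
   = 3.431 × 10^17 / 4.184×10^15 = 82.00 Mt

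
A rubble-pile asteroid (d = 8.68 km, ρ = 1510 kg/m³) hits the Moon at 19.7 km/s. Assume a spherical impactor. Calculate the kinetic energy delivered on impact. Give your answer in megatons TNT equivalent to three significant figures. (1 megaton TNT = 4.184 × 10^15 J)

E ≈ 2.40 × 10^7 Mt TNT

d = 8680 m; v = 19700 m/s.
Mass m = (π/6) ρ d³ = (π/6) × 1510 × (8680)³ = 5.171 × 10^14 kg
E = ½ m v² = 0.5 × 5.171 × 10^14 × (19700)² = 1.003 × 10^23 J
   = 1.003 × 10^23 / 4.184×10^15 = 2.397 × 10^7 Mt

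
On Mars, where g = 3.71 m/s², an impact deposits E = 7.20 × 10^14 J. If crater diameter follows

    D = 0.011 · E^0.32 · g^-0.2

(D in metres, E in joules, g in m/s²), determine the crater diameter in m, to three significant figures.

D ≈ 481 m

E^0.32 = (7.20 × 10^14)^0.32 = 5.680 × 10^4
g^-0.2 = 3.71^-0.2 = 0.7694
D = 0.011 × 5.680 × 10^4 × 0.7694 = 480.7 m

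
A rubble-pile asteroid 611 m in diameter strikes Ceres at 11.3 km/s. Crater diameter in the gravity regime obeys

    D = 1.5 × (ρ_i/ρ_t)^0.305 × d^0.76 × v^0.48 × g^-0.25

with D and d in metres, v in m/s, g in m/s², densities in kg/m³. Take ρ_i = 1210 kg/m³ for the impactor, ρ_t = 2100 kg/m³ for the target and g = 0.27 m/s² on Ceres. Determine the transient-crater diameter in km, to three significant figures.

D ≈ 20.3 km

In SI units: v = 11300 m/s.
(ρ_i/ρ_t)^0.305 = (1210/2100)^0.305 = 0.8452
d^0.76 = 611^0.76 = 131.0
v^0.48 = 11300^0.48 = 88.20
g^-0.25 = 0.27^-0.25 = 1.387
D = 1.5 × 0.8452 × 131.0 × 88.20 × 1.387 = 20317 m
   = 20.32 km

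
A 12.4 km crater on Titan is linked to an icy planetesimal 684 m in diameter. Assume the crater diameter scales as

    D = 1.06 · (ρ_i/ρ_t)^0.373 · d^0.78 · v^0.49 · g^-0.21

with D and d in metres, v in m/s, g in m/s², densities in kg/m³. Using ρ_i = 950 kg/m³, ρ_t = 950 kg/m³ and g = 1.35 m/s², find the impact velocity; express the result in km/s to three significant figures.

v ≈ 7.00 km/s

Rearranging for v: v = [D / (1.06 · (950/950)^0.373 · 684^0.78 · 1.35^-0.21)]^(1/0.49).
D = 12400 m.
(950/950)^0.373 = 1.000
684^0.78 = 162.7
1.35^-0.21 = 0.9389
Denominator = 1.06 × 1.000 × 162.7 × 0.9389 = 161.9
D / 161.9 = 12400 / 161.9 = 76.59
v = 76.59^(1/0.49) = 76.59^2.0408 = 7002 m/s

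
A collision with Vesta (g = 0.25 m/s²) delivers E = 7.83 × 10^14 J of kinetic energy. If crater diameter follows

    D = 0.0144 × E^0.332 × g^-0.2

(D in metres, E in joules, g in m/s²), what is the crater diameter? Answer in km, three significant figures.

E^0.332 = (7.83 × 10^14)^0.332 = 8.805 × 10^4
g^-0.2 = 0.25^-0.2 = 1.320
D = 0.0144 × 8.805 × 10^4 × 1.320 = 1674 m
   = 1.674 km

D ≈ 1.67 km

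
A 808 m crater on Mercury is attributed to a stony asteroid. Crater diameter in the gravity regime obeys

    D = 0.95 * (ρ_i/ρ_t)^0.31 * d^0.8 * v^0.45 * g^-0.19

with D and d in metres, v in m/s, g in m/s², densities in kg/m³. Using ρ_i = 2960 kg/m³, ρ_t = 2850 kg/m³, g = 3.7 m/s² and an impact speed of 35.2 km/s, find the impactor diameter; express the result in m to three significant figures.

d ≈ 17.1 m

Rearranging for d: d = [D / (0.95 · (2960/2850)^0.31 · 35200^0.45 · 3.7^-0.19)]^(1/0.8).
(2960/2850)^0.31 = 1.012
35200^0.45 = 111.2
3.7^-0.19 = 0.7799
Denominator = 0.95 × 1.012 × 111.2 × 0.7799 = 83.38
D / 83.38 = 808 / 83.38 = 9.691
d = 9.691^(1/0.8) = 9.691^1.25 = 17.10 m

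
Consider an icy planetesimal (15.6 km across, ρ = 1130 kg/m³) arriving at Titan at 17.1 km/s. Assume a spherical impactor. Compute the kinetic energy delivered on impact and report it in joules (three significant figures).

E ≈ 3.28 × 10^23 J

d = 15600 m; v = 17100 m/s.
Mass m = (π/6) ρ d³ = (π/6) × 1130 × (15600)³ = 2.246 × 10^15 kg
E = ½ m v² = 0.5 × 2.246 × 10^15 × (17100)² = 3.284 × 10^23 J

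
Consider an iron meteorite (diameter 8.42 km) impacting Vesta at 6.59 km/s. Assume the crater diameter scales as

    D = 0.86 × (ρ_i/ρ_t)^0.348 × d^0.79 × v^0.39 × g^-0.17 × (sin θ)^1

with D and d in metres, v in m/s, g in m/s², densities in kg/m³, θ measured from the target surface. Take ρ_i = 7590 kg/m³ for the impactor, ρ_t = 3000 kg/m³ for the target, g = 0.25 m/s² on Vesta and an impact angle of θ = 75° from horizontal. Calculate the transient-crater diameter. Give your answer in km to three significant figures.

In SI units: d = 8420 m, v = 6590 m/s.
(ρ_i/ρ_t)^0.348 = (7590/3000)^0.348 = 1.381
d^0.79 = 8420^0.79 = 1262
v^0.39 = 6590^0.39 = 30.86
g^-0.17 = 0.25^-0.17 = 1.266
(sin 75°)^1 = 0.9659^1 = 0.9659
D = 0.86 × 1.381 × 1262 × 30.86 × 1.266 × 0.9659 = 56561 m
   = 56.56 km

D ≈ 56.6 km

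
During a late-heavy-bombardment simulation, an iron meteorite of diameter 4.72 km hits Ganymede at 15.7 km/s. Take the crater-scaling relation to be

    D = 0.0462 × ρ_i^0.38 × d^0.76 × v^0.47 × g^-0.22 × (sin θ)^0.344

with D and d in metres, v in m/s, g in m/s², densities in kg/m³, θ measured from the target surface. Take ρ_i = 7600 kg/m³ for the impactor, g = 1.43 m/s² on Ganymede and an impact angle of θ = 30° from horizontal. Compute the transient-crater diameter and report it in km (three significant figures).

D ≈ 58.3 km

In SI units: d = 4720 m, v = 15700 m/s.
ρ_i^0.38 = 7600^0.38 = 29.83
d^0.76 = 4720^0.76 = 619.7
v^0.47 = 15700^0.47 = 93.77
g^-0.22 = 1.43^-0.22 = 0.9243
(sin 30°)^0.344 = 0.5000^0.344 = 0.7879
D = 0.0462 × 29.83 × 619.7 × 93.77 × 0.9243 × 0.7879 = 58321 m
   = 58.32 km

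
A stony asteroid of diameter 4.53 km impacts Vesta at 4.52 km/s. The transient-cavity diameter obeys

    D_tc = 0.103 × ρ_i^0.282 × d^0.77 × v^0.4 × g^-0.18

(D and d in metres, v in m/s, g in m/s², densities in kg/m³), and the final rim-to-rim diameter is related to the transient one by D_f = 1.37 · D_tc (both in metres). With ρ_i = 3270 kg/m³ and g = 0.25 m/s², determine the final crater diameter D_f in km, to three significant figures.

D_f ≈ 33.6 km

In SI: d = 4530 m, v = 4520 m/s.
ρ_i^0.282 = 3270^0.282 = 9.797
d^0.77 = 4530^0.77 = 653.4
v^0.4 = 4520^0.4 = 28.98
g^-0.18 = 0.25^-0.18 = 1.283
D_tc = 0.103 × 9.797 × 653.4 × 28.98 × 1.283 = 24520 m
D_f = 1.37 × 24520 = 33592 m
     = 33.59 km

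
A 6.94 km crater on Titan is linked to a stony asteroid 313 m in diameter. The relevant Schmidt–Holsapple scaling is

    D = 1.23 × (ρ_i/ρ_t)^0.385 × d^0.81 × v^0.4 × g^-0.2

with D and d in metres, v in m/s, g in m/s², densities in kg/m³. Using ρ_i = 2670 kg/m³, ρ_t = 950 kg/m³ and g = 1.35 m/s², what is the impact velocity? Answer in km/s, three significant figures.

Rearranging for v: v = [D / (1.23 · (2670/950)^0.385 · 313^0.81 · 1.35^-0.2)]^(1/0.4).
D = 6940 m.
(2670/950)^0.385 = 1.489
313^0.81 = 105.0
1.35^-0.2 = 0.9417
Denominator = 1.23 × 1.489 × 105.0 × 0.9417 = 181.1
D / 181.1 = 6940 / 181.1 = 38.32
v = 38.32^(1/0.4) = 38.32^2.5 = 9090 m/s

v ≈ 9.09 km/s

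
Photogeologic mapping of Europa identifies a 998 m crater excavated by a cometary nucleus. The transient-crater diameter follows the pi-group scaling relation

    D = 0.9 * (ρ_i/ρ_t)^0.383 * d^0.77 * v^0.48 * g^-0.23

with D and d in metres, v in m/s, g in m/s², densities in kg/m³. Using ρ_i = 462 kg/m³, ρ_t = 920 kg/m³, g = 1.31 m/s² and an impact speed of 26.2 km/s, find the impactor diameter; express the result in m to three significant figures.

Rearranging for d: d = [D / (0.9 · (462/920)^0.383 · 26200^0.48 · 1.31^-0.23)]^(1/0.77).
(462/920)^0.383 = 0.7681
26200^0.48 = 132.1
1.31^-0.23 = 0.9398
Denominator = 0.9 × 0.7681 × 132.1 × 0.9398 = 85.82
D / 85.82 = 998 / 85.82 = 11.63
d = 11.63^(1/0.77) = 11.63^1.2987 = 24.20 m

d ≈ 24.2 m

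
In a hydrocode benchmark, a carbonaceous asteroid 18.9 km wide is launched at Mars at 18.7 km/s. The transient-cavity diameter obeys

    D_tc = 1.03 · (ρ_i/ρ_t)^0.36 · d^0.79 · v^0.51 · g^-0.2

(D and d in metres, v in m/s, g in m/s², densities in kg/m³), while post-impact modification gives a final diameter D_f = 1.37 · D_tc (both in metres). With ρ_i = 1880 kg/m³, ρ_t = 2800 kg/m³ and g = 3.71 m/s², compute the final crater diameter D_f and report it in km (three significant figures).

In SI: d = 18900 m, v = 18700 m/s.
(ρ_i/ρ_t)^0.36 = (1880/2800)^0.36 = 0.8664
d^0.79 = 18900^0.79 = 2390
v^0.51 = 18700^0.51 = 150.9
g^-0.2 = 3.71^-0.2 = 0.7694
D_tc = 1.03 × 0.8664 × 2390 × 150.9 × 0.7694 = 2.476 × 10^5 m
D_f = 1.37 × 2.476 × 10^5 = 3.392 × 10^5 m
     = 339.2 km

D_f ≈ 339 km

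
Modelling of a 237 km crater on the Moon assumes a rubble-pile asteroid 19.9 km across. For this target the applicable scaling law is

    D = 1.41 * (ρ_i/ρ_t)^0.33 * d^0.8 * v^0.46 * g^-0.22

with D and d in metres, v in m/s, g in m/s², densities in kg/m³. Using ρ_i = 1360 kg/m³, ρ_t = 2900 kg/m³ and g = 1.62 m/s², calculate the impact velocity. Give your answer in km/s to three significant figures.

Rearranging for v: v = [D / (1.41 · (1360/2900)^0.33 · 19900^0.8 · 1.62^-0.22)]^(1/0.46).
D = 237000 m.
(1360/2900)^0.33 = 0.7789
19900^0.8 = 2748
1.62^-0.22 = 0.8993
Denominator = 1.41 × 0.7789 × 2748 × 0.8993 = 2714
D / 2714 = 237000 / 2714 = 87.32
v = 87.32^(1/0.46) = 87.32^2.1739 = 16588 m/s

v ≈ 16.6 km/s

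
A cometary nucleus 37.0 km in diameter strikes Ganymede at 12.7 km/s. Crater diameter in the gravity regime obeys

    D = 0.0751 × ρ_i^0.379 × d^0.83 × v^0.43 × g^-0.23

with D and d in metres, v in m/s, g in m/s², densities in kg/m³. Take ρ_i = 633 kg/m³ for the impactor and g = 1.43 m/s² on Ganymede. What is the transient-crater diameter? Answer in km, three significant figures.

In SI units: d = 37000 m, v = 12700 m/s.
ρ_i^0.379 = 633^0.379 = 11.53
d^0.83 = 37000^0.83 = 6189
v^0.43 = 12700^0.43 = 58.16
g^-0.23 = 1.43^-0.23 = 0.9210
D = 0.0751 × 11.53 × 6189 × 58.16 × 0.9210 = 2.871 × 10^5 m
   = 287.1 km

D ≈ 287 km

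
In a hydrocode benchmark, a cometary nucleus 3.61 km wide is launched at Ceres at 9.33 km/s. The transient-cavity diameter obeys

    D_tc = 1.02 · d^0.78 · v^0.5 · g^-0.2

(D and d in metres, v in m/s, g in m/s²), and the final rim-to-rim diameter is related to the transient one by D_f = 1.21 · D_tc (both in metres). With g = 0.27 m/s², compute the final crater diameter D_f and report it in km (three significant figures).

D_f ≈ 92.2 km

In SI: d = 3610 m, v = 9330 m/s.
d^0.78 = 3610^0.78 = 595.5
v^0.5 = 9330^0.5 = 96.59
g^-0.2 = 0.27^-0.2 = 1.299
D_tc = 1.02 × 595.5 × 96.59 × 1.299 = 76210 m
D_f = 1.21 × 76210 = 92214 m
     = 92.21 km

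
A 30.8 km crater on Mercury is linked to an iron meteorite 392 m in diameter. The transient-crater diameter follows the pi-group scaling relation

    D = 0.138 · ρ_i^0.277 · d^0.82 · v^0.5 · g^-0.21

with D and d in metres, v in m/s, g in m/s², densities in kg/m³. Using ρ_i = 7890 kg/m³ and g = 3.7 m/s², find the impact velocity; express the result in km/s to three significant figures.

Rearranging for v: v = [D / (0.138 · 7890^0.277 · 392^0.82 · 3.7^-0.21)]^(1/0.5).
D = 30800 m.
7890^0.277 = 12.01
392^0.82 = 133.8
3.7^-0.21 = 0.7598
Denominator = 0.138 × 12.01 × 133.8 × 0.7598 = 168.5
D / 168.5 = 30800 / 168.5 = 182.8
v = 182.8^(1/0.5) = 182.8^2 = 33416 m/s

v ≈ 33.4 km/s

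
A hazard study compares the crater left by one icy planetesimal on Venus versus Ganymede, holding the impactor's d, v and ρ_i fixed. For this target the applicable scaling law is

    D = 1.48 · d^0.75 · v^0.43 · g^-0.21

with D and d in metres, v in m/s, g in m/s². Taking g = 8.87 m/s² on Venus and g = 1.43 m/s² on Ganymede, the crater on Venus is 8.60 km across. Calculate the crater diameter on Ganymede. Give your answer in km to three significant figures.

D ≈ 12.6 km

All impactor-dependent factors cancel in the ratio, leaving D_Ganymede/D_Venus = (g_Ganymede/g_Venus)^-0.21.
(1.43/8.87)^-0.21 = 0.1612^-0.21 = 1.467
D_Ganymede = 1.467 × 8.60 km = 12.6 km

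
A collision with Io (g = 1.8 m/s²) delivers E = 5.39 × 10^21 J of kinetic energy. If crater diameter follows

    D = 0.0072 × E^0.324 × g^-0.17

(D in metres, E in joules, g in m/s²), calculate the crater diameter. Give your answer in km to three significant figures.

D ≈ 71.6 km

E^0.324 = (5.39 × 10^21)^0.324 = 1.099 × 10^7
g^-0.17 = 1.8^-0.17 = 0.9049
D = 0.0072 × 1.099 × 10^7 × 0.9049 = 71603 m
   = 71.60 km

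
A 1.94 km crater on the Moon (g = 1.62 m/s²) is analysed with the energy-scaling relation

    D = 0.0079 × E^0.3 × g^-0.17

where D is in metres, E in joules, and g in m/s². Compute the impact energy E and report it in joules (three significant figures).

E ≈ 1.22 × 10^18 J

Rearranging: E = [D / (0.0079 · g^-0.17)]^(1/0.3).
D = 1940 m.
g^-0.17 = 1.62^-0.17 = 0.9213
D / (0.0079 × 0.9213) = 1940 / (7.278 × 10^-3) = 2.666 × 10^5
E = (2.666 × 10^5)^3.3333 = 1.219 × 10^18 J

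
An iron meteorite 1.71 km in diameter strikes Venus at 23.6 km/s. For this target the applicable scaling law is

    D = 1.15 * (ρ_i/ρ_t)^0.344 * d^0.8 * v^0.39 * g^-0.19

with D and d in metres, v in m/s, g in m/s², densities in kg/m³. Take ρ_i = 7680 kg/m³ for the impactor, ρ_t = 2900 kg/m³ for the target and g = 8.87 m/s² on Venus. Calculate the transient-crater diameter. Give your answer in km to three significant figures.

D ≈ 20.8 km

In SI units: d = 1710 m, v = 23600 m/s.
(ρ_i/ρ_t)^0.344 = (7680/2900)^0.344 = 1.398
d^0.8 = 1710^0.8 = 385.8
v^0.39 = 23600^0.39 = 50.75
g^-0.19 = 8.87^-0.19 = 0.6605
D = 1.15 × 1.398 × 385.8 × 50.75 × 0.6605 = 20791 m
   = 20.79 km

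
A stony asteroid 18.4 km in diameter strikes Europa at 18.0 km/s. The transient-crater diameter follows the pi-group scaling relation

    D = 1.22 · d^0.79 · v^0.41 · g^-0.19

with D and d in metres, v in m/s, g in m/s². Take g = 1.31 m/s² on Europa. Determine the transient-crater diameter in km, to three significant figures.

In SI units: d = 18400 m, v = 18000 m/s.
d^0.79 = 18400^0.79 = 2340
v^0.41 = 18000^0.41 = 55.55
g^-0.19 = 1.31^-0.19 = 0.9500
D = 1.22 × 2340 × 55.55 × 0.9500 = 1.507 × 10^5 m
   = 150.7 km

D ≈ 151 km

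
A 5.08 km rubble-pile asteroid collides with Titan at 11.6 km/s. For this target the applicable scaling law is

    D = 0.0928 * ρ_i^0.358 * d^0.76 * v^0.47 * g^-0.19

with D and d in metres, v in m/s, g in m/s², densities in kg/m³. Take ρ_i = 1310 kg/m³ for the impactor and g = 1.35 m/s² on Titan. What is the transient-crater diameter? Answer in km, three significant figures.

D ≈ 61.0 km

In SI units: d = 5080 m, v = 11600 m/s.
ρ_i^0.358 = 1310^0.358 = 13.06
d^0.76 = 5080^0.76 = 655.3
v^0.47 = 11600^0.47 = 81.34
g^-0.19 = 1.35^-0.19 = 0.9446
D = 0.0928 × 13.06 × 655.3 × 81.34 × 0.9446 = 61022 m
   = 61.02 km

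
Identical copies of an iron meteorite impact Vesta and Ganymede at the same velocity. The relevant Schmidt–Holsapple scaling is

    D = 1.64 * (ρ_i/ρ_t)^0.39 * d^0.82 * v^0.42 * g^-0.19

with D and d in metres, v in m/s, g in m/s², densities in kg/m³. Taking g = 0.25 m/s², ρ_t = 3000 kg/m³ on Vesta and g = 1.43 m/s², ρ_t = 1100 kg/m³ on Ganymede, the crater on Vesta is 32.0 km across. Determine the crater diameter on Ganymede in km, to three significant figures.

D ≈ 34.0 km

The impactor-only factors (d, v, ρ_i) cancel in the ratio, leaving D_Ganymede/D_Vesta = (g_Ganymede/g_Vesta)^-0.19 · (ρ_t,Vesta/ρ_t,Ganymede)^0.39.
(1.43/0.25)^-0.19 = 5.720^-0.19 = 0.7180
(3000/1100)^0.39 = 2.727^0.39 = 1.479
Ratio = 0.7180 × 1.479 = 1.062
D_Ganymede = 1.062 × 32.0 km = 34.0 km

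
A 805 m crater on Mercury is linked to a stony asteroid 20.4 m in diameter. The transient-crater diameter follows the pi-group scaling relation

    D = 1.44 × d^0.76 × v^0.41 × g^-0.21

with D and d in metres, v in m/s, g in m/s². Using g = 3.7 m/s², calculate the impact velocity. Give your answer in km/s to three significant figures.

Rearranging for v: v = [D / (1.44 · 20.4^0.76 · 3.7^-0.21)]^(1/0.41).
20.4^0.76 = 9.893
3.7^-0.21 = 0.7598
Denominator = 1.44 × 9.893 × 0.7598 = 10.82
D / 10.82 = 805 / 10.82 = 74.40
v = 74.40^(1/0.41) = 74.40^2.439 = 36708 m/s

v ≈ 36.7 km/s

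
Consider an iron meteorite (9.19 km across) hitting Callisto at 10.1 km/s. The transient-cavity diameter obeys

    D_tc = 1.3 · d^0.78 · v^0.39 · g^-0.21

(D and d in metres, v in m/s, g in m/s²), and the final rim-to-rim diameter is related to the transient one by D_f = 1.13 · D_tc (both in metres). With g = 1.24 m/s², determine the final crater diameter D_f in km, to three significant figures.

D_f ≈ 63.2 km

In SI: d = 9190 m, v = 10100 m/s.
d^0.78 = 9190^0.78 = 1234
v^0.39 = 10100^0.39 = 36.45
g^-0.21 = 1.24^-0.21 = 0.9558
D_tc = 1.3 × 1234 × 36.45 × 0.9558 = 55890 m
D_f = 1.13 × 55890 = 63156 m
     = 63.16 km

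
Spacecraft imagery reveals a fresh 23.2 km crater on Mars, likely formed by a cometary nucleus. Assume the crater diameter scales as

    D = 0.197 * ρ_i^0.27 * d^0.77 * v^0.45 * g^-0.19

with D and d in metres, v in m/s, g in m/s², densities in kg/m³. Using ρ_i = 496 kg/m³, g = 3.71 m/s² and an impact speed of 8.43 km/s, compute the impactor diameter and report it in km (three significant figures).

d ≈ 3.07 km

Rearranging for d: d = [D / (0.197 · 496^0.27 · 8430^0.45 · 3.71^-0.19)]^(1/0.77).
D = 23200 m.
496^0.27 = 5.343
8430^0.45 = 58.43
3.71^-0.19 = 0.7795
Denominator = 0.197 × 5.343 × 58.43 × 0.7795 = 47.94
D / 47.94 = 23200 / 47.94 = 483.9
d = 483.9^(1/0.77) = 483.9^1.2987 = 3067 m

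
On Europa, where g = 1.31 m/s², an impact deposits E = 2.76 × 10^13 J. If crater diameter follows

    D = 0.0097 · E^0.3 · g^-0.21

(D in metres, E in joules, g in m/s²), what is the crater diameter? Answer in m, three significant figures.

E^0.3 = (2.76 × 10^13)^0.3 = 1.077 × 10^4
g^-0.21 = 1.31^-0.21 = 0.9449
D = 0.0097 × 1.077 × 10^4 × 0.9449 = 98.71 m

D ≈ 98.7 m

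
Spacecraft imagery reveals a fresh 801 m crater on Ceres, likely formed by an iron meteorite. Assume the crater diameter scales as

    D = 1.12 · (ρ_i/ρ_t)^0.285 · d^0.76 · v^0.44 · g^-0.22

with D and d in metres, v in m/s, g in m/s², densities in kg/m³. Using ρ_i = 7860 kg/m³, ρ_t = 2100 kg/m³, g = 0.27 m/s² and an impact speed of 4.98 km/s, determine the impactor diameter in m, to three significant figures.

Rearranging for d: d = [D / (1.12 · (7860/2100)^0.285 · 4980^0.44 · 0.27^-0.22)]^(1/0.76).
(7860/2100)^0.285 = 1.457
4980^0.44 = 42.34
0.27^-0.22 = 1.334
Denominator = 1.12 × 1.457 × 42.34 × 1.334 = 92.17
D / 92.17 = 801 / 92.17 = 8.690
d = 8.690^(1/0.76) = 8.690^1.3158 = 17.20 m

d ≈ 17.2 m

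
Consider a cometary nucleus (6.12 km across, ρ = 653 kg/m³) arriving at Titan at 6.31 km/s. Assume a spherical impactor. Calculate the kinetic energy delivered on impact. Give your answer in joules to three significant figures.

E ≈ 1.56 × 10^21 J

d = 6120 m; v = 6310 m/s.
Mass m = (π/6) ρ d³ = (π/6) × 653 × (6120)³ = 7.837 × 10^13 kg
E = ½ m v² = 0.5 × 7.837 × 10^13 × (6310)² = 1.560 × 10^21 J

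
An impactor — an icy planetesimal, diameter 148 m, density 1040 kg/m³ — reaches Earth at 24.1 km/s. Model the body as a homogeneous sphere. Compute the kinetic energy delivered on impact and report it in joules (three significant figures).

v = 24100 m/s.
Mass m = (π/6) ρ d³ = (π/6) × 1040 × (148)³ = 1.765 × 10^9 kg
E = ½ m v² = 0.5 × 1.765 × 10^9 × (24100)² = 5.126 × 10^17 J

E ≈ 5.13 × 10^17 J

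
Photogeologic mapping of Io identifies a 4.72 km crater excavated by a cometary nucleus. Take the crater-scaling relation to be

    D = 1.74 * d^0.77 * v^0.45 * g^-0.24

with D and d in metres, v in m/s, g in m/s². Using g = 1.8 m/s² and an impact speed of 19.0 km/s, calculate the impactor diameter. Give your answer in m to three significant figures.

d ≈ 109 m

Rearranging for d: d = [D / (1.74 · 19000^0.45 · 1.8^-0.24)]^(1/0.77).
D = 4720 m.
19000^0.45 = 84.22
1.8^-0.24 = 0.8684
Denominator = 1.74 × 84.22 × 0.8684 = 127.3
D / 127.3 = 4720 / 127.3 = 37.08
d = 37.08^(1/0.77) = 37.08^1.2987 = 109.1 m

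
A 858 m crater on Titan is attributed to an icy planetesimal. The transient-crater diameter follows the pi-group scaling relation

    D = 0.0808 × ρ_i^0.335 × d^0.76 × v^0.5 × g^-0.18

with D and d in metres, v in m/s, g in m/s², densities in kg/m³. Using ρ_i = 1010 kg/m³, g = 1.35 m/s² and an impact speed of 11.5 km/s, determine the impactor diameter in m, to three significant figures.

d ≈ 21.5 m

Rearranging for d: d = [D / (0.0808 · 1010^0.335 · 11500^0.5 · 1.35^-0.18)]^(1/0.76).
1010^0.335 = 10.15
11500^0.5 = 107.2
1.35^-0.18 = 0.9474
Denominator = 0.0808 × 10.15 × 107.2 × 0.9474 = 83.29
D / 83.29 = 858 / 83.29 = 10.30
d = 10.30^(1/0.76) = 10.30^1.3158 = 21.51 m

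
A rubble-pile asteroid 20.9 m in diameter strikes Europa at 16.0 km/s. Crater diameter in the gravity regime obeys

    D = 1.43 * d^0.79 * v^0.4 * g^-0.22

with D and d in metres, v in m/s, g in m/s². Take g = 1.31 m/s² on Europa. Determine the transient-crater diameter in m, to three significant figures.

D ≈ 715 m

In SI units: v = 16000 m/s.
d^0.79 = 20.9^0.79 = 11.04
v^0.4 = 16000^0.4 = 48.04
g^-0.22 = 1.31^-0.22 = 0.9423
D = 1.43 × 11.04 × 48.04 × 0.9423 = 714.7 m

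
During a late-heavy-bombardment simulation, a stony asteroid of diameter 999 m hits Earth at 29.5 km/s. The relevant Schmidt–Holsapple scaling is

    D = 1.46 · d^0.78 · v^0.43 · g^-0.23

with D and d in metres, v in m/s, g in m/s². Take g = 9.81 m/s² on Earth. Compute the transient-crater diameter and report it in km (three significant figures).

D ≈ 15.8 km

In SI units: v = 29500 m/s.
d^0.78 = 999^0.78 = 218.6
v^0.43 = 29500^0.43 = 83.56
g^-0.23 = 9.81^-0.23 = 0.5914
D = 1.46 × 218.6 × 83.56 × 0.5914 = 15772 m
   = 15.77 km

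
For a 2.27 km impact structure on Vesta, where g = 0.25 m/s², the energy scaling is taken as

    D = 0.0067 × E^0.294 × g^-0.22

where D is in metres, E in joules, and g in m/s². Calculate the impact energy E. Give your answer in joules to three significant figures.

E ≈ 2.28 × 10^18 J

Rearranging: E = [D / (0.0067 · g^-0.22)]^(1/0.294).
D = 2270 m.
g^-0.22 = 0.25^-0.22 = 1.357
D / (0.0067 × 1.357) = 2270 / (9.092 × 10^-3) = 2.497 × 10^5
E = (2.497 × 10^5)^3.4014 = 2.284 × 10^18 J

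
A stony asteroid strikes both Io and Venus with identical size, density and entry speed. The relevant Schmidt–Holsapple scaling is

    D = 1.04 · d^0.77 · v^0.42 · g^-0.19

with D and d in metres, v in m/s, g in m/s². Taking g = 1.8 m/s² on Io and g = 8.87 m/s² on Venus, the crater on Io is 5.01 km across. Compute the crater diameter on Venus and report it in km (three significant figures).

D ≈ 3.70 km

All impactor-dependent factors cancel in the ratio, leaving D_Venus/D_Io = (g_Venus/g_Io)^-0.19.
(8.87/1.8)^-0.19 = 4.928^-0.19 = 0.7386
D_Venus = 0.7386 × 5.01 km = 3.70 km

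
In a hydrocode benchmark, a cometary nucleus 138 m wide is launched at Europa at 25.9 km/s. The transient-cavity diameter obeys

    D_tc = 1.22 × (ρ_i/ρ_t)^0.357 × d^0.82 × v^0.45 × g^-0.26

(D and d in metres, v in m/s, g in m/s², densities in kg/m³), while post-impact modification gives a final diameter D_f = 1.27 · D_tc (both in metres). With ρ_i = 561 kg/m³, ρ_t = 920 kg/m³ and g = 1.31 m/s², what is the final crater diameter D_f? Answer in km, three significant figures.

D_f ≈ 6.66 km

v = 25900 m/s.
(ρ_i/ρ_t)^0.357 = (561/920)^0.357 = 0.8381
d^0.82 = 138^0.82 = 56.85
v^0.45 = 25900^0.45 = 96.82
g^-0.26 = 1.31^-0.26 = 0.9322
D_tc = 1.22 × 0.8381 × 56.85 × 96.82 × 0.9322 = 5246 m
D_f = 1.27 × 5246 = 6662 m
     = 6.662 km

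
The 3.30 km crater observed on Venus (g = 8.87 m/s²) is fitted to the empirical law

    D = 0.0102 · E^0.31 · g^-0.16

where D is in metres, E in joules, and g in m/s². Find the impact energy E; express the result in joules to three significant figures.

E ≈ 1.83 × 10^18 J

Rearranging: E = [D / (0.0102 · g^-0.16)]^(1/0.31).
D = 3300 m.
g^-0.16 = 8.87^-0.16 = 0.7052
D / (0.0102 × 0.7052) = 3300 / (7.193 × 10^-3) = 4.588 × 10^5
E = (4.588 × 10^5)^3.2258 = 1.833 × 10^18 J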